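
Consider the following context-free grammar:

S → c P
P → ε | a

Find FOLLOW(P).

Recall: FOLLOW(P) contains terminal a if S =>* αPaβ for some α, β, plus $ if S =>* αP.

We compute FOLLOW(P) using the standard algorithm.
FOLLOW(S) starts with {$}.
FIRST(P) = {a, ε}
FIRST(S) = {c}
FOLLOW(P) = {$}
FOLLOW(S) = {$}
Therefore, FOLLOW(P) = {$}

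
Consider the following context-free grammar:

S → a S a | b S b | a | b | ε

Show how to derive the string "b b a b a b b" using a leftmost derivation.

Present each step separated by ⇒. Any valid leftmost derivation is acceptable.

S ⇒ b S b ⇒ b b S b b ⇒ b b a S a b b ⇒ b b a b a b b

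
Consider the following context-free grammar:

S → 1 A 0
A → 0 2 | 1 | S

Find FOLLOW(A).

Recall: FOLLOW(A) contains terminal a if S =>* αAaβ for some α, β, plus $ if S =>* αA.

We compute FOLLOW(A) using the standard algorithm.
FOLLOW(S) starts with {$}.
FIRST(A) = {0, 1}
FIRST(S) = {1}
FOLLOW(A) = {0}
FOLLOW(S) = {$, 0}
Therefore, FOLLOW(A) = {0}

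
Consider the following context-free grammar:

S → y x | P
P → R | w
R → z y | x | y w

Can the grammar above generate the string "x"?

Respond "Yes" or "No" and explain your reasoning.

Yes - a valid derivation exists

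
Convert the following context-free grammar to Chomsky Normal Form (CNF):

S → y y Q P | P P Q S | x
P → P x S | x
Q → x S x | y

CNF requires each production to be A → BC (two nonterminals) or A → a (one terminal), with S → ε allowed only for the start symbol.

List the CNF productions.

TY → y; S → x; TX → x; P → x; Q → y; S → TY X0; X0 → TY X1; X1 → Q P; S → P X2; X2 → P X3; X3 → Q S; P → P X4; X4 → TX S; Q → TX X5; X5 → S TX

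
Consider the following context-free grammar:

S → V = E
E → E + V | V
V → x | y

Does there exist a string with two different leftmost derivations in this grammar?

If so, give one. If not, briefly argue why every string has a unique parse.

No - every string in the language has a unique leftmost derivation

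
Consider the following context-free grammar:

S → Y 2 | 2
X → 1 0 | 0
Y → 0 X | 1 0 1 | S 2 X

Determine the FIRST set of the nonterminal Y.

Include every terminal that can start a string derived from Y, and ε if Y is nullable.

We compute FIRST(Y) using the standard algorithm.
FIRST(S) = {0, 1, 2}
FIRST(X) = {0, 1}
FIRST(Y) = {0, 1, 2}
Therefore, FIRST(Y) = {0, 1, 2}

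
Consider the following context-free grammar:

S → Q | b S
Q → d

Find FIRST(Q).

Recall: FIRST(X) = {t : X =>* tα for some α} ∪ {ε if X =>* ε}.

We compute FIRST(Q) using the standard algorithm.
FIRST(Q) = {d}
FIRST(S) = {b, d}
Therefore, FIRST(Q) = {d}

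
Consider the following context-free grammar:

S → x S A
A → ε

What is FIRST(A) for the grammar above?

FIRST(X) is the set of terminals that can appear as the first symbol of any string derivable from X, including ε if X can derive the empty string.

We compute FIRST(A) using the standard algorithm.
FIRST(A) = {ε}
FIRST(S) = {x}
Therefore, FIRST(A) = {ε}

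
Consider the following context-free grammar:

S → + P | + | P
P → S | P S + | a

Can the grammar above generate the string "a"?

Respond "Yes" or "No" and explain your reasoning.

Yes - a valid derivation exists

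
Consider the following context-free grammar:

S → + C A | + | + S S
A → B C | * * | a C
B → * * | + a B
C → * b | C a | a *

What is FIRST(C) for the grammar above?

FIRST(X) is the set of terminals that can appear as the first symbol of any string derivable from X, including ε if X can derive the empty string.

We compute FIRST(C) using the standard algorithm.
FIRST(A) = {*, +, a}
FIRST(B) = {*, +}
FIRST(C) = {*, a}
FIRST(S) = {+}
Therefore, FIRST(C) = {*, a}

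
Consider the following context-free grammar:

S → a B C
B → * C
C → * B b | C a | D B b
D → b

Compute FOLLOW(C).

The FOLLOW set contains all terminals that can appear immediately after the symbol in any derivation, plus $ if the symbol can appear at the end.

We compute FOLLOW(C) using the standard algorithm.
FOLLOW(S) starts with {$}.
FIRST(B) = {*}
FIRST(C) = {*, b}
FIRST(D) = {b}
FIRST(S) = {a}
FOLLOW(B) = {*, b}
FOLLOW(C) = {$, *, a, b}
FOLLOW(D) = {*}
FOLLOW(S) = {$}
Therefore, FOLLOW(C) = {$, *, a, b}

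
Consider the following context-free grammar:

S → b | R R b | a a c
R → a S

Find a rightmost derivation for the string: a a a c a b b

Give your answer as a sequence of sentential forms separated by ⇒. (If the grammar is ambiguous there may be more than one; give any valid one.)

S ⇒ R R b ⇒ R a S b ⇒ R a b b ⇒ a S a b b ⇒ a a a c a b b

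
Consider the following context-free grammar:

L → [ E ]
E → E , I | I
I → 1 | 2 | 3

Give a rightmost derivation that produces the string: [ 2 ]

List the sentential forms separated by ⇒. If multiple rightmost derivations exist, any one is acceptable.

L ⇒ [ E ] ⇒ [ I ] ⇒ [ 2 ]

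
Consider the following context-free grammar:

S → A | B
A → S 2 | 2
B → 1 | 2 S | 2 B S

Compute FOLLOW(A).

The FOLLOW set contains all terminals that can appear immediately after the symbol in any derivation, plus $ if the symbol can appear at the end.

We compute FOLLOW(A) using the standard algorithm.
FOLLOW(S) starts with {$}.
FIRST(A) = {1, 2}
FIRST(B) = {1, 2}
FIRST(S) = {1, 2}
FOLLOW(A) = {$, 1, 2}
FOLLOW(B) = {$, 1, 2}
FOLLOW(S) = {$, 1, 2}
Therefore, FOLLOW(A) = {$, 1, 2}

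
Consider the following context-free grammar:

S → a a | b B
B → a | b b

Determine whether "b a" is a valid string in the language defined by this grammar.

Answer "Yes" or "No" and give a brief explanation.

Yes - a valid derivation exists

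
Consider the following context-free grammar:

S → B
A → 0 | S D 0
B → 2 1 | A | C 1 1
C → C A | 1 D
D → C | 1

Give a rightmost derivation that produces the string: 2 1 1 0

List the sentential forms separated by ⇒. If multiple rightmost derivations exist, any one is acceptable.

S ⇒ B ⇒ A ⇒ S D 0 ⇒ S 1 0 ⇒ B 1 0 ⇒ 2 1 1 0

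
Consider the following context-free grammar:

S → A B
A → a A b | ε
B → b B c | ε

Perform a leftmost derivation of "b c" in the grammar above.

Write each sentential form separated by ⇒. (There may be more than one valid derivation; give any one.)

S ⇒ A B ⇒ B ⇒ b B c ⇒ b c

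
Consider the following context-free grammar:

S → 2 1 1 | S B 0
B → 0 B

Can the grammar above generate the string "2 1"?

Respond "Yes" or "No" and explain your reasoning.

No - no valid derivation exists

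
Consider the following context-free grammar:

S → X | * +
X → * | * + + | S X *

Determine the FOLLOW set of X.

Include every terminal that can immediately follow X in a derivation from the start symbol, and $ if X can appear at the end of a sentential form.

We compute FOLLOW(X) using the standard algorithm.
FOLLOW(S) starts with {$}.
FIRST(S) = {*}
FIRST(X) = {*}
FOLLOW(S) = {$, *}
FOLLOW(X) = {$, *}
Therefore, FOLLOW(X) = {$, *}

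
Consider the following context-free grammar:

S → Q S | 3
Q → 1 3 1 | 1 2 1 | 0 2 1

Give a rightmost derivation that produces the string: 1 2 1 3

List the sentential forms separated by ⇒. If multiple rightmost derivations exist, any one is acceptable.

S ⇒ Q S ⇒ Q 3 ⇒ 1 2 1 3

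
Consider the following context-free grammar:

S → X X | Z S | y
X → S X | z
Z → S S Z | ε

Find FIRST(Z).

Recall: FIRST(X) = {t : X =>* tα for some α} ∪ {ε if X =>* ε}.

We compute FIRST(Z) using the standard algorithm.
FIRST(S) = {y, z}
FIRST(X) = {y, z}
FIRST(Z) = {y, z, ε}
Therefore, FIRST(Z) = {y, z, ε}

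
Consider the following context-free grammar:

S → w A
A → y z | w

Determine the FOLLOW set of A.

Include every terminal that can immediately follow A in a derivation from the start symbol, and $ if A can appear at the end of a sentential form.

We compute FOLLOW(A) using the standard algorithm.
FOLLOW(S) starts with {$}.
FIRST(A) = {w, y}
FIRST(S) = {w}
FOLLOW(A) = {$}
FOLLOW(S) = {$}
Therefore, FOLLOW(A) = {$}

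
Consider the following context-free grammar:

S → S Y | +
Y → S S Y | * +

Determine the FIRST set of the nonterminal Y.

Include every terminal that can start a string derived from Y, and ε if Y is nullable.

We compute FIRST(Y) using the standard algorithm.
FIRST(S) = {+}
FIRST(Y) = {*, +}
Therefore, FIRST(Y) = {*, +}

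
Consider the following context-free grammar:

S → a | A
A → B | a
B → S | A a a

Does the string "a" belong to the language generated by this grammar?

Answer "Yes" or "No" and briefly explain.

Yes - a valid derivation exists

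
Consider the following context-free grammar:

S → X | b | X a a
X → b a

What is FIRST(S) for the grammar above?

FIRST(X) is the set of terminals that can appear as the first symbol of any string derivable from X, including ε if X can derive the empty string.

We compute FIRST(S) using the standard algorithm.
FIRST(S) = {b}
FIRST(X) = {b}
Therefore, FIRST(S) = {b}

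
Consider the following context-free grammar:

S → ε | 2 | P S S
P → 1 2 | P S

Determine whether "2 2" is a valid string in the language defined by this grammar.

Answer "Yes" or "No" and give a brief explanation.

No - no valid derivation exists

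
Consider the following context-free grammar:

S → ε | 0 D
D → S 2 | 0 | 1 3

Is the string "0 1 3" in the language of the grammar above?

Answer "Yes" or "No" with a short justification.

Yes - a valid derivation exists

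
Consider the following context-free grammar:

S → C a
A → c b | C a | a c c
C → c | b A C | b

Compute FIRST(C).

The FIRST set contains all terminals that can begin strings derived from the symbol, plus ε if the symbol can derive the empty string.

We compute FIRST(C) using the standard algorithm.
FIRST(A) = {a, b, c}
FIRST(C) = {b, c}
FIRST(S) = {b, c}
Therefore, FIRST(C) = {b, c}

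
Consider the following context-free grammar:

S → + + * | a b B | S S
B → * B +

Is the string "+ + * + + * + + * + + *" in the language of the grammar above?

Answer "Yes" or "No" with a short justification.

Yes - a valid derivation exists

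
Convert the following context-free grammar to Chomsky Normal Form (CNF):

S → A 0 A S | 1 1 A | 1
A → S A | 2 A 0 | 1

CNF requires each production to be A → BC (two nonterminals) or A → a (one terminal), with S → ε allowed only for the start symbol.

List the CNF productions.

T0 → 0; T1 → 1; S → 1; T2 → 2; A → 1; S → A X0; X0 → T0 X1; X1 → A S; S → T1 X2; X2 → T1 A; A → S A; A → T2 X3; X3 → A T0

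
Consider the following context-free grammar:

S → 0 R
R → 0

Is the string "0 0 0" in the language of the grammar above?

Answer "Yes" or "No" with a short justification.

No - no valid derivation exists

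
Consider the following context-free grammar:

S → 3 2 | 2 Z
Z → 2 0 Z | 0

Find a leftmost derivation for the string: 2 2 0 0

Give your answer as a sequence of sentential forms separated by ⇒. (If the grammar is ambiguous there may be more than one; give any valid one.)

S ⇒ 2 Z ⇒ 2 2 0 Z ⇒ 2 2 0 0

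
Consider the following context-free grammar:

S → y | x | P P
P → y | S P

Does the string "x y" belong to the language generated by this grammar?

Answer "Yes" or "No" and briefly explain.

No - no valid derivation exists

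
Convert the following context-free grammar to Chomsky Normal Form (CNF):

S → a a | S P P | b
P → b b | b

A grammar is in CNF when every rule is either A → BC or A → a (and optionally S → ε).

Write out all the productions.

TA → a; S → b; TB → b; P → b; S → TA TA; S → S X0; X0 → P P; P → TB TB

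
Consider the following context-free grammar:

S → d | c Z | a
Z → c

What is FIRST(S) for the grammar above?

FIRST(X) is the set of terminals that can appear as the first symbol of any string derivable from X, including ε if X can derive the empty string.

We compute FIRST(S) using the standard algorithm.
FIRST(S) = {a, c, d}
FIRST(Z) = {c}
Therefore, FIRST(S) = {a, c, d}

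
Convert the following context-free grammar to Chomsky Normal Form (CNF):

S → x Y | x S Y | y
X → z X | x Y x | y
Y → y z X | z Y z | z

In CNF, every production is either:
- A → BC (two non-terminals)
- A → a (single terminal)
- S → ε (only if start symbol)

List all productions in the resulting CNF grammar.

TX → x; S → y; TZ → z; X → y; TY → y; Y → z; S → TX Y; S → TX X0; X0 → S Y; X → TZ X; X → TX X1; X1 → Y TX; Y → TY X2; X2 → TZ X; Y → TZ X3; X3 → Y TZ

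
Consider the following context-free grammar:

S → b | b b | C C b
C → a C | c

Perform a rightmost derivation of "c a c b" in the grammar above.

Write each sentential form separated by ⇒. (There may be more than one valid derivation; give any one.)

S ⇒ C C b ⇒ C a C b ⇒ C a c b ⇒ c a c b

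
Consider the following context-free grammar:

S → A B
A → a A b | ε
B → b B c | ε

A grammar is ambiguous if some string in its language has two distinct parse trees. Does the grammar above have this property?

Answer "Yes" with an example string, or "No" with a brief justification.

No - the grammar is unambiguous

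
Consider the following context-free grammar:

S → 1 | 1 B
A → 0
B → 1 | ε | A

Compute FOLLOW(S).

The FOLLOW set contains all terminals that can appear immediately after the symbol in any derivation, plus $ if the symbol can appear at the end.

We compute FOLLOW(S) using the standard algorithm.
FOLLOW(S) starts with {$}.
FIRST(A) = {0}
FIRST(B) = {0, 1, ε}
FIRST(S) = {1}
FOLLOW(A) = {$}
FOLLOW(B) = {$}
FOLLOW(S) = {$}
Therefore, FOLLOW(S) = {$}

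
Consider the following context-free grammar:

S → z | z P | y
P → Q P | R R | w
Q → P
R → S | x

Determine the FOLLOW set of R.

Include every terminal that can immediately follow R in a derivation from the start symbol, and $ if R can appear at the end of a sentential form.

We compute FOLLOW(R) using the standard algorithm.
FOLLOW(S) starts with {$}.
FIRST(P) = {w, x, y, z}
FIRST(Q) = {w, x, y, z}
FIRST(R) = {x, y, z}
FIRST(S) = {y, z}
FOLLOW(P) = {$, w, x, y, z}
FOLLOW(Q) = {w, x, y, z}
FOLLOW(R) = {$, w, x, y, z}
FOLLOW(S) = {$, w, x, y, z}
Therefore, FOLLOW(R) = {$, w, x, y, z}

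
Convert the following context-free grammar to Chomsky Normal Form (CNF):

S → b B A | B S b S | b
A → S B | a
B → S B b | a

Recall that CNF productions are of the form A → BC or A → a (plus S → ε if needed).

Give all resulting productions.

TB → b; S → b; A → a; B → a; S → TB X0; X0 → B A; S → B X1; X1 → S X2; X2 → TB S; A → S B; B → S X3; X3 → B TB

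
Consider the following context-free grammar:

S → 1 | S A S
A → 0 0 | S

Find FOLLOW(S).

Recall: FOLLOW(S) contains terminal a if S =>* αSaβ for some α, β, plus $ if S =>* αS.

We compute FOLLOW(S) using the standard algorithm.
FOLLOW(S) starts with {$}.
FIRST(A) = {0, 1}
FIRST(S) = {1}
FOLLOW(A) = {1}
FOLLOW(S) = {$, 0, 1}
Therefore, FOLLOW(S) = {$, 0, 1}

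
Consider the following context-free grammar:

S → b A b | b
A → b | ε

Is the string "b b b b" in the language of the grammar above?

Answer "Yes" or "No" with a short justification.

No - no valid derivation exists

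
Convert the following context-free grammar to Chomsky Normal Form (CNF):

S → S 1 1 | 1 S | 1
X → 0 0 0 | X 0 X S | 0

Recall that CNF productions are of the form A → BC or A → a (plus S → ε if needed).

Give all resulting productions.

T1 → 1; S → 1; T0 → 0; X → 0; S → S X0; X0 → T1 T1; S → T1 S; X → T0 X1; X1 → T0 T0; X → X X2; X2 → T0 X3; X3 → X S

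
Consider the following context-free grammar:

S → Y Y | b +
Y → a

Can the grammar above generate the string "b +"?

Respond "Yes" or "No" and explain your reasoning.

Yes - a valid derivation exists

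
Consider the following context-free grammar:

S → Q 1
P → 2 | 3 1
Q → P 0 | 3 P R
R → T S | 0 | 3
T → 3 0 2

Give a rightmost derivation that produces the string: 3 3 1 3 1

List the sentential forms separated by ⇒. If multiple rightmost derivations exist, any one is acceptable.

S ⇒ Q 1 ⇒ 3 P R 1 ⇒ 3 P 3 1 ⇒ 3 3 1 3 1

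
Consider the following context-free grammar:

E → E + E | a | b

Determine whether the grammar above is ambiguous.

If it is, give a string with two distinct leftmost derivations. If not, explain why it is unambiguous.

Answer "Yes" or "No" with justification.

Yes - the string 'a + b + a + a + b' has two distinct leftmost derivations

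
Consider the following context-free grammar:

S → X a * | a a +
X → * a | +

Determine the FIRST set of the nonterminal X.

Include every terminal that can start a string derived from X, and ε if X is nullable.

We compute FIRST(X) using the standard algorithm.
FIRST(S) = {*, +, a}
FIRST(X) = {*, +}
Therefore, FIRST(X) = {*, +}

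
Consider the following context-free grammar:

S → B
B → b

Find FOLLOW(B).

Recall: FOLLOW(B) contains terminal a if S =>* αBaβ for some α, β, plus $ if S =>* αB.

We compute FOLLOW(B) using the standard algorithm.
FOLLOW(S) starts with {$}.
FIRST(B) = {b}
FIRST(S) = {b}
FOLLOW(B) = {$}
FOLLOW(S) = {$}
Therefore, FOLLOW(B) = {$}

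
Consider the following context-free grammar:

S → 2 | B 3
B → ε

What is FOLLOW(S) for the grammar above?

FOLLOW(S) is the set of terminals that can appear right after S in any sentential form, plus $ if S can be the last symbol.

We compute FOLLOW(S) using the standard algorithm.
FOLLOW(S) starts with {$}.
FIRST(B) = {ε}
FIRST(S) = {2, 3}
FOLLOW(B) = {3}
FOLLOW(S) = {$}
Therefore, FOLLOW(S) = {$}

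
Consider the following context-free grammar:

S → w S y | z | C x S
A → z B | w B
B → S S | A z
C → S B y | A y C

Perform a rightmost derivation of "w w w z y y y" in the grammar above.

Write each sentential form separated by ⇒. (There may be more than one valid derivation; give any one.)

S ⇒ w S y ⇒ w w S y y ⇒ w w w S y y y ⇒ w w w z y y y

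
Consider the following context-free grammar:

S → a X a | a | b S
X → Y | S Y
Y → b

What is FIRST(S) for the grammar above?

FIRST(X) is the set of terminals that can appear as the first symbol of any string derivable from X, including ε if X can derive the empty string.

We compute FIRST(S) using the standard algorithm.
FIRST(S) = {a, b}
FIRST(X) = {a, b}
FIRST(Y) = {b}
Therefore, FIRST(S) = {a, b}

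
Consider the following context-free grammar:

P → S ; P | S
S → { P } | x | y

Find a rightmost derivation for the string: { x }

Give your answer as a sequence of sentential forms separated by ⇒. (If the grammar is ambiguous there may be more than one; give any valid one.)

P ⇒ S ⇒ { P } ⇒ { S } ⇒ { x }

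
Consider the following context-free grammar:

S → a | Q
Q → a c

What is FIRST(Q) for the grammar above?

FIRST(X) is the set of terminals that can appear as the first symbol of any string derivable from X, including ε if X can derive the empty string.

We compute FIRST(Q) using the standard algorithm.
FIRST(Q) = {a}
FIRST(S) = {a}
Therefore, FIRST(Q) = {a}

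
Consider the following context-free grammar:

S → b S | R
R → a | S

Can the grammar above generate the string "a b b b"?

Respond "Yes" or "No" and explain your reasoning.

No - no valid derivation exists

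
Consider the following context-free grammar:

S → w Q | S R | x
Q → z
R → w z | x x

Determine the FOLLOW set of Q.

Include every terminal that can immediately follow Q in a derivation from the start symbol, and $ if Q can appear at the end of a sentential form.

We compute FOLLOW(Q) using the standard algorithm.
FOLLOW(S) starts with {$}.
FIRST(Q) = {z}
FIRST(R) = {w, x}
FIRST(S) = {w, x}
FOLLOW(Q) = {$, w, x}
FOLLOW(R) = {$, w, x}
FOLLOW(S) = {$, w, x}
Therefore, FOLLOW(Q) = {$, w, x}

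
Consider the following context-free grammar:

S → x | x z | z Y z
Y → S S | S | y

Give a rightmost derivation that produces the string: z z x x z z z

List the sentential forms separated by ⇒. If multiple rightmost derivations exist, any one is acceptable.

S ⇒ z Y z ⇒ z S z ⇒ z z Y z z ⇒ z z S S z z ⇒ z z S x z z z ⇒ z z x x z z z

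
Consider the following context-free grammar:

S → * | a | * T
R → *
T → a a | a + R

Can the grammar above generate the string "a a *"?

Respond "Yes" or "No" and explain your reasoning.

No - no valid derivation exists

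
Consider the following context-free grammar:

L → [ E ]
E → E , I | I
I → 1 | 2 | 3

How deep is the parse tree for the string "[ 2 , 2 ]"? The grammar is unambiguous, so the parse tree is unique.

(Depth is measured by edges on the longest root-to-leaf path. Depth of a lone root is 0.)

4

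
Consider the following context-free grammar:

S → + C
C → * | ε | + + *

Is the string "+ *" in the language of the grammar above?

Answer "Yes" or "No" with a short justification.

Yes - a valid derivation exists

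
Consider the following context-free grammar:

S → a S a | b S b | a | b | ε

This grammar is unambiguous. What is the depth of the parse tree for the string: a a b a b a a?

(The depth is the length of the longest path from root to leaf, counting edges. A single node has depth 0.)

4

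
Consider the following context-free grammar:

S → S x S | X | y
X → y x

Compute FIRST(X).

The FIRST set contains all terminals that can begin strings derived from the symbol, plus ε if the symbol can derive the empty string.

We compute FIRST(X) using the standard algorithm.
FIRST(S) = {y}
FIRST(X) = {y}
Therefore, FIRST(X) = {y}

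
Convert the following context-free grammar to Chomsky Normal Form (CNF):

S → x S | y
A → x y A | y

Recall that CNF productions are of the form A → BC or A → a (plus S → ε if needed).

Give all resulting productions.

TX → x; S → y; TY → y; A → y; S → TX S; A → TX X0; X0 → TY A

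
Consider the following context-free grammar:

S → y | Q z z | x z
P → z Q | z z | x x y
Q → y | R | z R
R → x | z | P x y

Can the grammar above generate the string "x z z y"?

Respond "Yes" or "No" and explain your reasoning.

No - no valid derivation exists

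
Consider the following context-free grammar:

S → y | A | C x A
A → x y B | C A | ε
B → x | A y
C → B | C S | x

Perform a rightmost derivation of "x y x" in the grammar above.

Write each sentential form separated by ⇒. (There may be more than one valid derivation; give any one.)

S ⇒ A ⇒ x y B ⇒ x y x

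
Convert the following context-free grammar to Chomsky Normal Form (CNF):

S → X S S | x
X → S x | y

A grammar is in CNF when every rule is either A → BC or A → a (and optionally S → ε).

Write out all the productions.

S → x; TX → x; X → y; S → X X0; X0 → S S; X → S TX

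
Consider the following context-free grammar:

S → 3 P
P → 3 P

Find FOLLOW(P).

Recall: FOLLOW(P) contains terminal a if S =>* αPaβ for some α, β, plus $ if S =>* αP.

We compute FOLLOW(P) using the standard algorithm.
FOLLOW(S) starts with {$}.
FIRST(P) = {3}
FIRST(S) = {3}
FOLLOW(P) = {$}
FOLLOW(S) = {$}
Therefore, FOLLOW(P) = {$}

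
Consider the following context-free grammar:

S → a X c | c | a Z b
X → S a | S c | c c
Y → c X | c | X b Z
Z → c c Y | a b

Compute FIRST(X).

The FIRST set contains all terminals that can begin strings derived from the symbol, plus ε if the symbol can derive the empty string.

We compute FIRST(X) using the standard algorithm.
FIRST(S) = {a, c}
FIRST(X) = {a, c}
FIRST(Y) = {a, c}
FIRST(Z) = {a, c}
Therefore, FIRST(X) = {a, c}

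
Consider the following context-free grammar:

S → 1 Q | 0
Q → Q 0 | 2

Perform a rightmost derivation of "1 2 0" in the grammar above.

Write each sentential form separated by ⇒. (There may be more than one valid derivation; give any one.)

S ⇒ 1 Q ⇒ 1 Q 0 ⇒ 1 2 0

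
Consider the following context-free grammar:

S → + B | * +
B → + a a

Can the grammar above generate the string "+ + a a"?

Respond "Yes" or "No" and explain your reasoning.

Yes - a valid derivation exists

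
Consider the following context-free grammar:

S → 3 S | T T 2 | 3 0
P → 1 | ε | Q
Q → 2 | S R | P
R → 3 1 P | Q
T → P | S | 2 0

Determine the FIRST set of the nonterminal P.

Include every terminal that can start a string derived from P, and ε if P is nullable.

We compute FIRST(P) using the standard algorithm.
FIRST(P) = {1, 2, 3, ε}
FIRST(Q) = {1, 2, 3, ε}
FIRST(R) = {1, 2, 3, ε}
FIRST(S) = {1, 2, 3}
FIRST(T) = {1, 2, 3, ε}
Therefore, FIRST(P) = {1, 2, 3, ε}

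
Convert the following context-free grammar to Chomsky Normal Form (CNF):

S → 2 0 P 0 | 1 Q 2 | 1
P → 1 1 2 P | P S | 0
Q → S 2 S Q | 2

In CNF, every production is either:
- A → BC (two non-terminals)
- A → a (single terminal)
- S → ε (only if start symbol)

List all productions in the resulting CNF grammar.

T2 → 2; T0 → 0; T1 → 1; S → 1; P → 0; Q → 2; S → T2 X0; X0 → T0 X1; X1 → P T0; S → T1 X2; X2 → Q T2; P → T1 X3; X3 → T1 X4; X4 → T2 P; P → P S; Q → S X5; X5 → T2 X6; X6 → S Q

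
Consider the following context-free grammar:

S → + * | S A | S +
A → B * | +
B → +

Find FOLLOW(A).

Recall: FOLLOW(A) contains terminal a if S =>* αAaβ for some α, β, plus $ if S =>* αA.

We compute FOLLOW(A) using the standard algorithm.
FOLLOW(S) starts with {$}.
FIRST(A) = {+}
FIRST(B) = {+}
FIRST(S) = {+}
FOLLOW(A) = {$, +}
FOLLOW(B) = {*}
FOLLOW(S) = {$, +}
Therefore, FOLLOW(A) = {$, +}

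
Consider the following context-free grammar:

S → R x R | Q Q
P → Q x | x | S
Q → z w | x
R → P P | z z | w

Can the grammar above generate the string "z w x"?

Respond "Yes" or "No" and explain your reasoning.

Yes - a valid derivation exists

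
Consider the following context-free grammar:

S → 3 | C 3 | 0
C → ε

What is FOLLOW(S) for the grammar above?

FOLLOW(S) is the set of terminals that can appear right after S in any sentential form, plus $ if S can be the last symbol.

We compute FOLLOW(S) using the standard algorithm.
FOLLOW(S) starts with {$}.
FIRST(C) = {ε}
FIRST(S) = {0, 3}
FOLLOW(C) = {3}
FOLLOW(S) = {$}
Therefore, FOLLOW(S) = {$}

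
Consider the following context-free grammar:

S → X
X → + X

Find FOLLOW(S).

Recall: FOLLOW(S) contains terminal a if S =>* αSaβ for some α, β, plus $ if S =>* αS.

We compute FOLLOW(S) using the standard algorithm.
FOLLOW(S) starts with {$}.
FIRST(S) = {+}
FIRST(X) = {+}
FOLLOW(S) = {$}
FOLLOW(X) = {$}
Therefore, FOLLOW(S) = {$}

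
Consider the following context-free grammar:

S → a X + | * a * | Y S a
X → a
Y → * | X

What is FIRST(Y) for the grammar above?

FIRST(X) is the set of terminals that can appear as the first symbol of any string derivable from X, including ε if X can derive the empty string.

We compute FIRST(Y) using the standard algorithm.
FIRST(S) = {*, a}
FIRST(X) = {a}
FIRST(Y) = {*, a}
Therefore, FIRST(Y) = {*, a}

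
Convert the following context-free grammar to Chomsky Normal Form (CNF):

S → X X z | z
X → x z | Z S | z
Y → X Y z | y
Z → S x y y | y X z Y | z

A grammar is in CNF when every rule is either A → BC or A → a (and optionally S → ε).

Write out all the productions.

TZ → z; S → z; TX → x; X → z; Y → y; TY → y; Z → z; S → X X0; X0 → X TZ; X → TX TZ; X → Z S; Y → X X1; X1 → Y TZ; Z → S X2; X2 → TX X3; X3 → TY TY; Z → TY X4; X4 → X X5; X5 → TZ Y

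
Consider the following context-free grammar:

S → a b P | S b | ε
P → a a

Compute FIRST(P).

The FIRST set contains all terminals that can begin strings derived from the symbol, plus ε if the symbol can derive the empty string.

We compute FIRST(P) using the standard algorithm.
FIRST(P) = {a}
FIRST(S) = {a, b, ε}
Therefore, FIRST(P) = {a}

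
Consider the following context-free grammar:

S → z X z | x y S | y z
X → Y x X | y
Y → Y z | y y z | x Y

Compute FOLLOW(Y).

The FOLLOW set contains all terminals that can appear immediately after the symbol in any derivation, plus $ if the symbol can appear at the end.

We compute FOLLOW(Y) using the standard algorithm.
FOLLOW(S) starts with {$}.
FIRST(S) = {x, y, z}
FIRST(X) = {x, y}
FIRST(Y) = {x, y}
FOLLOW(S) = {$}
FOLLOW(X) = {z}
FOLLOW(Y) = {x, z}
Therefore, FOLLOW(Y) = {x, z}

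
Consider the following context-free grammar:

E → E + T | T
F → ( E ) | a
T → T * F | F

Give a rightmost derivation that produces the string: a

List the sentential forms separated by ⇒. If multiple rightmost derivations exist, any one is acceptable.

E ⇒ T ⇒ F ⇒ a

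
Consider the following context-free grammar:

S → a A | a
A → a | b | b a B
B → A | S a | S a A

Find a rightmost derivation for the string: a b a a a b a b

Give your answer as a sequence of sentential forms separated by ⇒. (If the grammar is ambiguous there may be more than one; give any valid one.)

S ⇒ a A ⇒ a b a B ⇒ a b a S a A ⇒ a b a S a b a B ⇒ a b a S a b a A ⇒ a b a S a b a b ⇒ a b a a a b a b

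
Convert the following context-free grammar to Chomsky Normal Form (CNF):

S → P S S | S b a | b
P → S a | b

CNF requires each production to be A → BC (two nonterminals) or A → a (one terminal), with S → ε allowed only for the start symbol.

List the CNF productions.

TB → b; TA → a; S → b; P → b; S → P X0; X0 → S S; S → S X1; X1 → TB TA; P → S TA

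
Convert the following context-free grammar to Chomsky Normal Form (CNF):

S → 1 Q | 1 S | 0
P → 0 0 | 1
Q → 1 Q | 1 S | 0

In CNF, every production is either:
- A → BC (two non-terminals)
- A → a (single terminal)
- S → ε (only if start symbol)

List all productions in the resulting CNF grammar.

T1 → 1; S → 0; T0 → 0; P → 1; Q → 0; S → T1 Q; S → T1 S; P → T0 T0; Q → T1 Q; Q → T1 S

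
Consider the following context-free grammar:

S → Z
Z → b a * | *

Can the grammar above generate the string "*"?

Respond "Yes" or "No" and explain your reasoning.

Yes - a valid derivation exists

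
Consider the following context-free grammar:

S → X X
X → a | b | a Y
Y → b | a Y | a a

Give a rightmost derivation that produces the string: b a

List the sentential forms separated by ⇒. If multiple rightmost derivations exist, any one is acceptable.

S ⇒ X X ⇒ X a ⇒ b a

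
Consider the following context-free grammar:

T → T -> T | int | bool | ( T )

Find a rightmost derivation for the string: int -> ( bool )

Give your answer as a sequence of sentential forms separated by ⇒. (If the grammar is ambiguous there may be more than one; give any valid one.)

T ⇒ T -> T ⇒ T -> ( T ) ⇒ T -> ( bool ) ⇒ int -> ( bool )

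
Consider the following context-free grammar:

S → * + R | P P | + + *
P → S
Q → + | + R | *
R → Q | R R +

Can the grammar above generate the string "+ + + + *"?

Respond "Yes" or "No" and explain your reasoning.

No - no valid derivation exists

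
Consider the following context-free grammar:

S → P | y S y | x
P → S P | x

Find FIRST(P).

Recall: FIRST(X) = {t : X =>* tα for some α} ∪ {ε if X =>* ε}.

We compute FIRST(P) using the standard algorithm.
FIRST(P) = {x, y}
FIRST(S) = {x, y}
Therefore, FIRST(P) = {x, y}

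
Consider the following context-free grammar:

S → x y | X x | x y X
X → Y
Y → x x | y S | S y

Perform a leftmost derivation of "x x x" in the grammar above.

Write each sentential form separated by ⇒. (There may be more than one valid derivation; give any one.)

S ⇒ X x ⇒ Y x ⇒ x x x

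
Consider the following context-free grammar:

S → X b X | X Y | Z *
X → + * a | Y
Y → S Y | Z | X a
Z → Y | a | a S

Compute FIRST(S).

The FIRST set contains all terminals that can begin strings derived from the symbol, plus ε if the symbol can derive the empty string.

We compute FIRST(S) using the standard algorithm.
FIRST(S) = {+, a}
FIRST(X) = {+, a}
FIRST(Y) = {+, a}
FIRST(Z) = {+, a}
Therefore, FIRST(S) = {+, a}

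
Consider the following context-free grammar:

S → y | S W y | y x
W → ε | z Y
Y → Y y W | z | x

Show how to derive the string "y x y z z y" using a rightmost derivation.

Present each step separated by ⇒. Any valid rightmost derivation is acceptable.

S ⇒ S W y ⇒ S z Y y ⇒ S z z y ⇒ S W y z z y ⇒ S y z z y ⇒ y x y z z y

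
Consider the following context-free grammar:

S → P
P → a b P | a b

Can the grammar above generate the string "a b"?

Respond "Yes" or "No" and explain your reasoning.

Yes - a valid derivation exists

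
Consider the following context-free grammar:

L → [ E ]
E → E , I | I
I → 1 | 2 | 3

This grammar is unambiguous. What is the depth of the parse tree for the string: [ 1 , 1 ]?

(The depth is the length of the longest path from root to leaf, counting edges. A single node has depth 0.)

4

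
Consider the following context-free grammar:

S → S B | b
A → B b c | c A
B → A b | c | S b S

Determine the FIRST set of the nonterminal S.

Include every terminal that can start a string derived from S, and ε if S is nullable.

We compute FIRST(S) using the standard algorithm.
FIRST(A) = {b, c}
FIRST(B) = {b, c}
FIRST(S) = {b}
Therefore, FIRST(S) = {b}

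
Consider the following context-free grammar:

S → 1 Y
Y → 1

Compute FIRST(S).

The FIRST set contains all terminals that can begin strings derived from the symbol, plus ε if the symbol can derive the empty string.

We compute FIRST(S) using the standard algorithm.
FIRST(S) = {1}
FIRST(Y) = {1}
Therefore, FIRST(S) = {1}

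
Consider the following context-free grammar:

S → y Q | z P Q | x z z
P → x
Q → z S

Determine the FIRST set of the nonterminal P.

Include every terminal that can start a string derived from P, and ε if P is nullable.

We compute FIRST(P) using the standard algorithm.
FIRST(P) = {x}
FIRST(Q) = {z}
FIRST(S) = {x, y, z}
Therefore, FIRST(P) = {x}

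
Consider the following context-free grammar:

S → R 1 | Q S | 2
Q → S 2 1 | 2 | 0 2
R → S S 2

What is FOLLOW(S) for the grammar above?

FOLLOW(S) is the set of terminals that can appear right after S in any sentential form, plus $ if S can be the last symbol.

We compute FOLLOW(S) using the standard algorithm.
FOLLOW(S) starts with {$}.
FIRST(Q) = {0, 2}
FIRST(R) = {0, 2}
FIRST(S) = {0, 2}
FOLLOW(Q) = {0, 2}
FOLLOW(R) = {1}
FOLLOW(S) = {$, 0, 2}
Therefore, FOLLOW(S) = {$, 0, 2}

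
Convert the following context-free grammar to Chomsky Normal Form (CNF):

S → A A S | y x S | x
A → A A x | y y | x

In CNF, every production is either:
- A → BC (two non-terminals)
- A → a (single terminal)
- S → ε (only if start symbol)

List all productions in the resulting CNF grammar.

TY → y; TX → x; S → x; A → x; S → A X0; X0 → A S; S → TY X1; X1 → TX S; A → A X2; X2 → A TX; A → TY TY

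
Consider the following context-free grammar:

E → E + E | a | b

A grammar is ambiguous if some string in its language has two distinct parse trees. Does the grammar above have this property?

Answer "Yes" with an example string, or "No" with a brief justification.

Yes - the string 'a + b + a + b + a' has two distinct parse trees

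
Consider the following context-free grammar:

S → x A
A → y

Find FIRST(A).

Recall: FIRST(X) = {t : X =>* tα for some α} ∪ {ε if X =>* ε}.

We compute FIRST(A) using the standard algorithm.
FIRST(A) = {y}
FIRST(S) = {x}
Therefore, FIRST(A) = {y}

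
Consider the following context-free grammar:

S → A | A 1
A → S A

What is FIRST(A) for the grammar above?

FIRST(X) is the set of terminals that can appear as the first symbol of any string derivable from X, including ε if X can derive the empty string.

We compute FIRST(A) using the standard algorithm.
FIRST(A) = {}
FIRST(S) = {}
Therefore, FIRST(A) = {}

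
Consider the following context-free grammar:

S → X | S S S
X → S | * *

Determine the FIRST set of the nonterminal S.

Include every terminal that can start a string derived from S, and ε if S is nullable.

We compute FIRST(S) using the standard algorithm.
FIRST(S) = {*}
FIRST(X) = {*}
Therefore, FIRST(S) = {*}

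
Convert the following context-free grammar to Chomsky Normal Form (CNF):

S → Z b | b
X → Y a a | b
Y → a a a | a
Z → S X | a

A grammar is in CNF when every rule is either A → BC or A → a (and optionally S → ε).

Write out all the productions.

TB → b; S → b; TA → a; X → b; Y → a; Z → a; S → Z TB; X → Y X0; X0 → TA TA; Y → TA X1; X1 → TA TA; Z → S X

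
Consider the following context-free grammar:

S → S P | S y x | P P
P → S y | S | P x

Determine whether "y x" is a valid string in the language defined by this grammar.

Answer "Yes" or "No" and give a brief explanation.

No - no valid derivation exists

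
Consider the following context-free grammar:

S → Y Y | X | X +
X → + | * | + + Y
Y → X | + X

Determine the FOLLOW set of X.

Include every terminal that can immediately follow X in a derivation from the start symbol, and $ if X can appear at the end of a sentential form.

We compute FOLLOW(X) using the standard algorithm.
FOLLOW(S) starts with {$}.
FIRST(S) = {*, +}
FIRST(X) = {*, +}
FIRST(Y) = {*, +}
FOLLOW(S) = {$}
FOLLOW(X) = {$, *, +}
FOLLOW(Y) = {$, *, +}
Therefore, FOLLOW(X) = {$, *, +}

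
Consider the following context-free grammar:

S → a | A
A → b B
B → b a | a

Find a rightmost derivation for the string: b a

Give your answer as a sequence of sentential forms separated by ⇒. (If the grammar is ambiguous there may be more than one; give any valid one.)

S ⇒ A ⇒ b B ⇒ b a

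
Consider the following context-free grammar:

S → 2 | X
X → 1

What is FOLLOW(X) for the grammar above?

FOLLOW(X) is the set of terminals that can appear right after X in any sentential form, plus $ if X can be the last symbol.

We compute FOLLOW(X) using the standard algorithm.
FOLLOW(S) starts with {$}.
FIRST(S) = {1, 2}
FIRST(X) = {1}
FOLLOW(S) = {$}
FOLLOW(X) = {$}
Therefore, FOLLOW(X) = {$}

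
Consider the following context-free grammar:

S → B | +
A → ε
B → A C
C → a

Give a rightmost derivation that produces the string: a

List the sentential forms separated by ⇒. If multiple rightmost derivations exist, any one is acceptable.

S ⇒ B ⇒ A C ⇒ A a ⇒ a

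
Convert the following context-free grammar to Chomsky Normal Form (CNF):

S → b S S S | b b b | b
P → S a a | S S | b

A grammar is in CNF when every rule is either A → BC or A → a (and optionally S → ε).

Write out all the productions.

TB → b; S → b; TA → a; P → b; S → TB X0; X0 → S X1; X1 → S S; S → TB X2; X2 → TB TB; P → S X3; X3 → TA TA; P → S S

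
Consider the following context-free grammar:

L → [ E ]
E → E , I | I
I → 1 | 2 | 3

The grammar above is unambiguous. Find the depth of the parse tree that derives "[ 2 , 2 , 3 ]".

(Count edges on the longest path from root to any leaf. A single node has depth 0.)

5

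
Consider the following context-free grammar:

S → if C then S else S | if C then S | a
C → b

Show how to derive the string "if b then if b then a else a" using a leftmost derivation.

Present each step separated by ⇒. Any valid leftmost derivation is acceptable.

S ⇒ if C then S else S ⇒ if b then S else S ⇒ if b then if C then S else S ⇒ if b then if b then S else S ⇒ if b then if b then a else S ⇒ if b then if b then a else a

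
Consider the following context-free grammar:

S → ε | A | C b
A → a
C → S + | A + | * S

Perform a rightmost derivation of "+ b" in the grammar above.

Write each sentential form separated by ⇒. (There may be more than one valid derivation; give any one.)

S ⇒ C b ⇒ S + b ⇒ + b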